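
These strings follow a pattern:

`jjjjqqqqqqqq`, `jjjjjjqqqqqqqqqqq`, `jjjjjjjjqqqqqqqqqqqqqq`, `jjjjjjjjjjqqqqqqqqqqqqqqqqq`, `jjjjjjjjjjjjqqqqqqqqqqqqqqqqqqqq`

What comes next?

jjjjjjjjjjjjjjqqqqqqqqqqqqqqqqqqqqqqq

The n-th term is 2n j's then 3n+2 q's, where the shown terms are n = 2, 3, 4, 5, 6.
At n = 7 the blocks have lengths 14, 23.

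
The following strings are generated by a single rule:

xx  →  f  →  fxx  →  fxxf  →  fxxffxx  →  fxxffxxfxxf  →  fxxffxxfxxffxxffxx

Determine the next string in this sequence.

Each term (from the third on) is the previous term followed by the one before it: term 3 = f·xx = fxx.
The next term joins fxxffxxfxxffxxffxx and fxxffxxfxxf.

fxxffxxfxxffxxffxxfxxffxxfxxf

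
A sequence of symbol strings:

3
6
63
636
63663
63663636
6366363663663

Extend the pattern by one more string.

Each term (from the third on) is the previous term followed by the one before it: term 3 = 6·3 = 63.
The next term joins 6366363663663 and 63663636.

636636366366363663636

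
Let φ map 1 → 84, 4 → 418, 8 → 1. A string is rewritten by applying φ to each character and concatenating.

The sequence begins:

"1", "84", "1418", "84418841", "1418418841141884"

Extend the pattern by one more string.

Rewriting the 16 symbols of 1418418841141884 one by one yields 84 418 84 1 418 84 1 1 418 84 84 418 84 1 1 418; concatenated:

84418841418841141884844188411418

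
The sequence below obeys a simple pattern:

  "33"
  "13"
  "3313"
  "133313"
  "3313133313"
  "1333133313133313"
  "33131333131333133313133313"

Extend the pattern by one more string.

This is a Fibonacci-style word recurrence s(k) = s(k−2)·s(k−1): e.g. 33·13 = 3313.
Continuing: 1333133313133313 · 33131333131333133313133313 gives term 8.

133313331313331333131333131333133313133313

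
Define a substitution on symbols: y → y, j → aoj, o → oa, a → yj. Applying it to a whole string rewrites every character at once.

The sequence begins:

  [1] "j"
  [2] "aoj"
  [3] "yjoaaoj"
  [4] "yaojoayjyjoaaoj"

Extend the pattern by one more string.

yyjoaaojoayjyaojyaojoayjyjoaaoj

φ(yaojoayjyjoaaoj) expands symbol-by-symbol to y yj oa aoj oa yj y aoj y aoj oa yj yj oa aoj; joining the 15 pieces gives the next term.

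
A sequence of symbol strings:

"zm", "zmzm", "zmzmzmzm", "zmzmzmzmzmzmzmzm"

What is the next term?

s(k+1) = s(k)·s(k) — each term doubles the last.
So the next term is two copies of zmzmzmzmzmzmzmzm.

zmzmzmzmzmzmzmzmzmzmzmzmzmzmzmzm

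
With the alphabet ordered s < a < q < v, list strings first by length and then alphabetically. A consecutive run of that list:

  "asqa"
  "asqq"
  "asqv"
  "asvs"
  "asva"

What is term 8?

aass

Stepping forward 3 times from asva: asva → asvq → asvv, then the target.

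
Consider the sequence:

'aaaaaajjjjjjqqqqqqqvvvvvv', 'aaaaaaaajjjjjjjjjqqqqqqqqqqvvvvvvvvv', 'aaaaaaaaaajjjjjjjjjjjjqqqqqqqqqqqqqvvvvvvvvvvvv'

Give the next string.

aaaaaaaaaaaajjjjjjjjjjjjjjjqqqqqqqqqqqqqqqqvvvvvvvvvvvvvvv

Term n consists of 2n+2 a's, followed by 3n j's, followed by 3n+1 q's, followed by 3n v's, where the shown terms are n = 2, 3, 4.
Setting n = 5 gives 12, 15, 16, 15 characters in each block.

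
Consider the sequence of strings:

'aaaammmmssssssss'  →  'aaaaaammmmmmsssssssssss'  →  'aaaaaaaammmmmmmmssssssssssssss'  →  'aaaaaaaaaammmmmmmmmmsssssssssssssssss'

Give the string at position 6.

aaaaaaaaaaaaaammmmmmmmmmmmmmsssssssssssssssssssssss

The n-th term is 2n a's then 2n m's then 3n+2 s's, where the shown terms are n = 2, 3, 4, 5.
Setting n = 7 gives 14, 14, 23 characters in each block.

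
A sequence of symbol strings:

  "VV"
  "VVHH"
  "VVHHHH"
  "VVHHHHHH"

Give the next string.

VVHHHHHHHH

The strings grow by a fixed suffix HH each time.
One more step from VVHHHHHH gives the answer.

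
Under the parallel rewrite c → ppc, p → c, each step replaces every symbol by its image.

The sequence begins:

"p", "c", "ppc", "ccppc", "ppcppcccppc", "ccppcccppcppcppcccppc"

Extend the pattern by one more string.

ppcppcccppcppcppcccppcccppcccppcppcppcccppc

Applying the rule to each of the 21 symbols of ccppcccppcppcppcccppc gives the pieces ppc ppc c c ppc ppc ppc c c ppc c c ppc c c ppc ppc ppc c c ppc, which concatenate to the answer.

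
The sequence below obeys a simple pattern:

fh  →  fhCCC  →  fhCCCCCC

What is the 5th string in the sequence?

fhCCCCCCCCCCCC

Each term is the previous one with CCC appended.
From fhCCCCCC, 2 further steps: fhCCCCCC → fhCCCCCCCCC → (answer).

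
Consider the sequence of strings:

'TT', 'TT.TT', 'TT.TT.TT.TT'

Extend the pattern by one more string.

s(k+1) = s(k)·.·s(k) — each term doubles the last with '.' between the halves.
Doubling TT.TT.TT.TT with '.' between the halves:

TT.TT.TT.TT.TT.TT.TT.TT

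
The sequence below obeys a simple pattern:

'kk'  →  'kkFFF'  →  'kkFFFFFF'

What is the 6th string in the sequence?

The strings grow by a fixed suffix FFF each time.
From kkFFFFFF, 3 further steps: kkFFFFFF → kkFFFFFFFFF → kkFFFFFFFFFFFF → (answer).

kkFFFFFFFFFFFFFFF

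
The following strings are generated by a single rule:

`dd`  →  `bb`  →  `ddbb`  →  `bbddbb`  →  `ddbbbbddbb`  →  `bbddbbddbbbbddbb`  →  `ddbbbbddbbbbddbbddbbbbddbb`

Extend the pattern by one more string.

bbddbbddbbbbddbbddbbbbddbbbbddbbddbbbbddbb

From term 3 onward, concatenate the second-to-last term with the last: dd·bb = ddbb, bb·ddbb = bbddbb, …
Continuing: bbddbbddbbbbddbb · ddbbbbddbbbbddbbddbbbbddbb gives term 8.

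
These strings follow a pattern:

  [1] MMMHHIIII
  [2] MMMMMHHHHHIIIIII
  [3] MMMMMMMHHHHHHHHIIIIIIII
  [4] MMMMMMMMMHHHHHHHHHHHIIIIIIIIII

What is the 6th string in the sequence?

Term n consists of 2n+1 M's, followed by 3n-1 H's, followed by 2n+2 I's (n = 1, 2, …).
For term 6, n = 6, so the run lengths are 13, 17, 14.

MMMMMMMMMMMMMHHHHHHHHHHHHHHHHHIIIIIIIIIIIIII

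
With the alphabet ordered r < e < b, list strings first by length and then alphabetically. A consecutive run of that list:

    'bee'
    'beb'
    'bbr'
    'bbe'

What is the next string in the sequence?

Treat bbe as a base-3 numeral over the given alphabet and add one, carrying through any trailing b's.

bbb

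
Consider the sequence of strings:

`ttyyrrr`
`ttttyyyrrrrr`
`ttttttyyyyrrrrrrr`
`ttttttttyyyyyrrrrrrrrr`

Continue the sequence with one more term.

Each string has the form t^{2n} y^{n+1} r^{2n+1} (n = 1, 2, …).
Setting n = 5 gives 10, 6, 11 characters in each block.

ttttttttttyyyyyyrrrrrrrrrrr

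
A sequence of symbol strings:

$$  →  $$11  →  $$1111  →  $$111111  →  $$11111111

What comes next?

Each term is the previous one with 11 appended.
Applying this once more to $$11111111:

$$1111111111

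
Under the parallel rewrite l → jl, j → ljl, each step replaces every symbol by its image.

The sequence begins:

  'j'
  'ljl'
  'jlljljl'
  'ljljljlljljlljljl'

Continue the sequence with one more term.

Applying the rule to each of the 17 symbols of ljljljlljljlljljl gives the pieces jl ljl jl ljl jl ljl jl jl ljl jl ljl jl jl ljl jl ljl jl, which concatenate to the answer.

jlljljlljljlljljljlljljlljljljlljljlljljl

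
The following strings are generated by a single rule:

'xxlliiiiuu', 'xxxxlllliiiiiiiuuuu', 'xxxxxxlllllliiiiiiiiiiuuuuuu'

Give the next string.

Each string has the form x^{2n} l^{2n} i^{3n+1} u^{2n} (n = 1, 2, …).
For the next term, n = 4, so the run lengths are 8, 8, 13, 8.

xxxxxxxxlllllllliiiiiiiiiiiiiuuuuuuuu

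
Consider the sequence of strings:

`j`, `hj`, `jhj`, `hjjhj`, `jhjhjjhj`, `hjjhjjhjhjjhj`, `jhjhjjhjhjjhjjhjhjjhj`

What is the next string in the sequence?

hjjhjjhjhjjhjjhjhjjhjhjjhjjhjhjjhj

Each term (from the third on) is the two preceding terms concatenated in order: term 3 = j·hj = jhj.
The next term joins hjjhjjhjhjjhj and jhjhjjhjhjjhjjhjhjjhj.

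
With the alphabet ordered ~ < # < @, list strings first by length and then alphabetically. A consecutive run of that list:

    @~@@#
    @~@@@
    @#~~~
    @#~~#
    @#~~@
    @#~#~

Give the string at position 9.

@#~@~

Advancing 3 positions from @#~#~ through @#~#~ → @#~## → @#~#@ reaches term 9.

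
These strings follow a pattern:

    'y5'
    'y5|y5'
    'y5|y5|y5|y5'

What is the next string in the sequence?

Every step duplicates the string with '|' between the halves.
Doubling y5|y5|y5|y5 with '|' between the halves:

y5|y5|y5|y5|y5|y5|y5|y5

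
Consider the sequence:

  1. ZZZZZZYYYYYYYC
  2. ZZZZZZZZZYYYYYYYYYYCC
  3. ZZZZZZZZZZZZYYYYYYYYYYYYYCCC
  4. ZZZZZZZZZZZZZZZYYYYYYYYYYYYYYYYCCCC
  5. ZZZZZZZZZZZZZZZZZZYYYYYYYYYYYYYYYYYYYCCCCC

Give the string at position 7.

Term n consists of 3n Z's, followed by 3n+1 Y's, followed by n-1 C's, where the shown terms are n = 2, 3, 4, 5, 6.
For term 7, n = 8, so the run lengths are 24, 25, 7.

ZZZZZZZZZZZZZZZZZZZZZZZZYYYYYYYYYYYYYYYYYYYYYYYYYCCCCCCC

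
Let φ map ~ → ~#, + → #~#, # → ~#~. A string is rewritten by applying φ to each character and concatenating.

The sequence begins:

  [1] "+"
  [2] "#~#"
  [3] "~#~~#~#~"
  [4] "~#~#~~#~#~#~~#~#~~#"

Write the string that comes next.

Applying the rule to each of the 19 symbols of ~#~#~~#~#~#~~#~#~~# gives the pieces ~# ~#~ ~# ~#~ ~# ~# ~#~ ~# ~#~ ~# ~#~ ~# ~# ~#~ ~# ~#~ ~# ~# ~#~, which concatenate to the answer.

~#~#~~#~#~~#~#~#~~#~#~~#~#~~#~#~#~~#~#~~#~#~#~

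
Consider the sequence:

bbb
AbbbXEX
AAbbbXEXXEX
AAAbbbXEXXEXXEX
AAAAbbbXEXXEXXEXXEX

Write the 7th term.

AAAAAAbbbXEXXEXXEXXEXXEXXEX

s(k+1) = A·s(k)·XEX, so each term gains A as a prefix and XEX as a suffix.
From AAAAbbbXEXXEXXEXXEX, 2 further steps: AAAAbbbXEXXEXXEXXEX → AAAAAbbbXEXXEXXEXXEXXEX → (answer).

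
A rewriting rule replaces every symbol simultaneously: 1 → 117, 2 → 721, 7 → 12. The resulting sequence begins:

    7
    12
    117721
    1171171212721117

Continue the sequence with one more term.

Applying the rule to each of the 16 symbols of 1171171212721117 gives the pieces 117 117 12 117 117 12 117 721 117 721 12 721 117 117 117 12, which concatenate to the answer.

11711712117117121177211177211272111711711712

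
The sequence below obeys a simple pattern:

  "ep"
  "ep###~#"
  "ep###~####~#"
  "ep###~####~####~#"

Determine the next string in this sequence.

Each term is the previous one with ###~# appended.
Applying this once more to ep###~####~####~#:

ep###~####~####~####~#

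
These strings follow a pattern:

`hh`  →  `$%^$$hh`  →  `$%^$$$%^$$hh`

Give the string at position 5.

Each term is the previous one with $%^$$ prepended.
From $%^$$$%^$$hh, 2 further steps: $%^$$$%^$$hh → $%^$$$%^$$$%^$$hh → (answer).

$%^$$$%^$$$%^$$$%^$$hh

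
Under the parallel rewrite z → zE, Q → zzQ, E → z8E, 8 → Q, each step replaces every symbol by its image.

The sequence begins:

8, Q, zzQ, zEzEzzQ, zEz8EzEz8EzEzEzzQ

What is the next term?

Replace each of the 17 characters of zEz8EzEz8EzEzEzzQ in place — zE z8E zE Q z8E zE z8E zE Q z8E zE z8E zE z8E zE zE zzQ — and concatenate.

zEz8EzEQz8EzEz8EzEQz8EzEz8EzEz8EzEzEzzQ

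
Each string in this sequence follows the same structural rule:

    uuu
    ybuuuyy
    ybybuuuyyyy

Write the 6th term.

ybybybybybuuuyyyyyyyyyy

s(k+1) = yb·s(k)·yy, so each term gains yb as a prefix and yy as a suffix.
From ybybuuuyyyy, 3 further steps: ybybuuuyyyy → ybybybuuuyyyyyy → ybybybybuuuyyyyyyyy → (answer).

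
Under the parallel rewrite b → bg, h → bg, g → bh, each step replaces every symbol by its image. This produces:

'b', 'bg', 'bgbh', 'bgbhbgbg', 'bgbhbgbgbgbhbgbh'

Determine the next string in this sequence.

bgbhbgbgbgbhbgbhbgbhbgbgbgbhbgbg

Replace each of the 16 characters of bgbhbgbgbgbhbgbh in place — bg bh bg bg bg bh bg bh bg bh bg bg bg bh bg bg — and concatenate.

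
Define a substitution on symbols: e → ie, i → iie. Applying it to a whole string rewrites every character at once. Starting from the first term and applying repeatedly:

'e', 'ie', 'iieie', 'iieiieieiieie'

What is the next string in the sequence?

Rewriting the 13 symbols of iieiieieiieie one by one yields iie iie ie iie iie ie iie ie iie iie ie iie ie; concatenated:

iieiieieiieiieieiieieiieiieieiieie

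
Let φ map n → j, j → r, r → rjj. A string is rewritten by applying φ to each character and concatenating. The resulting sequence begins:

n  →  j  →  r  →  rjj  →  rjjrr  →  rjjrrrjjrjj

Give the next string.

rjjrrrjjrjjrjjrrrjjrr

Rewriting each symbol of rjjrrrjjrjj: r→rjj, j→r, j→r, r→rjj, r→rjj, r→rjj, j→r, j→r, r→rjj, j→r, j→r, which concatenates to rjj r r rjj rjj rjj r r rjj r r.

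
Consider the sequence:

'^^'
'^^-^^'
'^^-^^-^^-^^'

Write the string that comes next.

s(k+1) = s(k)·-·s(k) — each term doubles the last with '-' between the halves.
Doubling ^^-^^-^^-^^ with '-' between the halves:

^^-^^-^^-^^-^^-^^-^^-^^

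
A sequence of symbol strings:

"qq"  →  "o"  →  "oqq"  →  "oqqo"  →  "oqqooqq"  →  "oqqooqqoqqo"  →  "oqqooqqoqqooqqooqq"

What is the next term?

oqqooqqoqqooqqooqqoqqooqqoqqo

Each term (from the third on) is the previous term followed by the one before it: term 3 = o·qq = oqq.
So term 8 is oqqooqqoqqooqqooqq·oqqooqqoqqo.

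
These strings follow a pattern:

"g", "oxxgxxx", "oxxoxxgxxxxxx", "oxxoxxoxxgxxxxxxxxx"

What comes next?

Each term wraps the previous one in oxx on the left and xxx on the right.
So the next term is oxx·oxxoxxoxxgxxxxxxxxx·xxx.

oxxoxxoxxoxxgxxxxxxxxxxxx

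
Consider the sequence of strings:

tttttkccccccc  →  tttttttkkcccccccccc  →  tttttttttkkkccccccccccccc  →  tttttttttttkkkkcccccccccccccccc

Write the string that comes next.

Term n consists of 2n-1 t's, followed by n-2 k's, followed by 3n-2 c's, where the shown terms are n = 3, 4, 5, 6.
At n = 7 the blocks have lengths 13, 5, 19.

tttttttttttttkkkkkccccccccccccccccccc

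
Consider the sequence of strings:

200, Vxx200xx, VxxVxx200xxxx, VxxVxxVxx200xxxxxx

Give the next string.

Each term wraps the previous one in Vxx on the left and xx on the right.
One more step from VxxVxxVxx200xxxxxx gives the answer.

VxxVxxVxxVxx200xxxxxxxx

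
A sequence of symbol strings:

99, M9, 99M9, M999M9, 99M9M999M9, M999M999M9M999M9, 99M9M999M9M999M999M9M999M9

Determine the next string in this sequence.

M999M999M9M999M999M9M999M9M999M999M9M999M9

Each term (from the third on) is the two preceding terms concatenated in order: term 3 = 99·M9 = 99M9.
The next term joins M999M999M9M999M9 and 99M9M999M9M999M999M9M999M9.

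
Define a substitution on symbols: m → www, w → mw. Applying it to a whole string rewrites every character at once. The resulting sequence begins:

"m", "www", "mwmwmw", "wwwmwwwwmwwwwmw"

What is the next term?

Rewriting the 15 symbols of wwwmwwwwmwwwwmw one by one yields mw mw mw www mw mw mw mw www mw mw mw mw www mw; concatenated:

mwmwmwwwwmwmwmwmwwwwmwmwmwmwwwwmw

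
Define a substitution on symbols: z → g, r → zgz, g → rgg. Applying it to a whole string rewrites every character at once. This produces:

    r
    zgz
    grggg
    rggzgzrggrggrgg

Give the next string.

Replace each of the 15 characters of rggzgzrggrggrgg in place — zgz rgg rgg g rgg g zgz rgg rgg zgz rgg rgg zgz rgg rgg — and concatenate.

zgzrggrgggrgggzgzrggrggzgzrggrggzgzrggrgg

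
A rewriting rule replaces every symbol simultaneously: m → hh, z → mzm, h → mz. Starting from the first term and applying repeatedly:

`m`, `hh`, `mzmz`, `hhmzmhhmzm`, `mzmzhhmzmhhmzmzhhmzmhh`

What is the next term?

Replace each of the 22 characters of mzmzhhmzmhhmzmzhhmzmhh in place — hh mzm hh mzm mz mz hh mzm hh mz mz hh mzm hh mzm mz mz hh mzm hh mz mz — and concatenate.

hhmzmhhmzmmzmzhhmzmhhmzmzhhmzmhhmzmmzmzhhmzmhhmzmz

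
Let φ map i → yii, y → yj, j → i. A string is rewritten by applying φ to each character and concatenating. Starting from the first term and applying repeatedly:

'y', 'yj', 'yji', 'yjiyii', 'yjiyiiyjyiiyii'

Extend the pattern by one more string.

Rewriting the 14 symbols of yjiyiiyjyiiyii one by one yields yj i yii yj yii yii yj i yj yii yii yj yii yii; concatenated:

yjiyiiyjyiiyiiyjiyjyiiyiiyjyiiyii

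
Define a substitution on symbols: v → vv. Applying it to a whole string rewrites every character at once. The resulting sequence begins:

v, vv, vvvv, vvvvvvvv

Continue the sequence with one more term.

Expanding vvvvvvvv: v→vv, v→vv, v→vv, v→vv, v→vv, v→vv, v→vv, v→vv. Concatenated: vv vv vv vv vv vv vv vv.

vvvvvvvvvvvvvvvv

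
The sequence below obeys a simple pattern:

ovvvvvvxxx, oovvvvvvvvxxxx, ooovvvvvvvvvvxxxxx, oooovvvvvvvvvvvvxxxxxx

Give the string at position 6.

Reading off run lengths: o runs 1, 2, 3, 4; v runs 6, 8, 10, 12; x runs 3, 4, 5, 6 — each is linear in n, where the shown terms are n = 2, 3, 4, 5.
At n = 7 the blocks have lengths 6, 16, 8.

oooooovvvvvvvvvvvvvvvvxxxxxxxx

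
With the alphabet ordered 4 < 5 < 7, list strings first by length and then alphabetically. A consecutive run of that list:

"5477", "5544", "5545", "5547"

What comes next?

5554

Find the rightmost character of 5547 below 7, bump it to the next letter, and reset everything to its right to 4.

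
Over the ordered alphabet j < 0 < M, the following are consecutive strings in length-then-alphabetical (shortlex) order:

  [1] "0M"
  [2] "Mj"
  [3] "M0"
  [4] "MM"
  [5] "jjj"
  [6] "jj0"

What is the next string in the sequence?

Find the rightmost character of jj0 below M, bump it to the next letter, and reset everything to its right to j.

jjM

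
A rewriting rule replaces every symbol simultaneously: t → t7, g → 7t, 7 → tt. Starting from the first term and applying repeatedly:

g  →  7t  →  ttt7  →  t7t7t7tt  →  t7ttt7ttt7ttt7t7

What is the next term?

φ(t7ttt7ttt7ttt7t7) expands symbol-by-symbol to t7 tt t7 t7 t7 tt t7 t7 t7 tt t7 t7 t7 tt t7 tt; joining the 16 pieces gives the next term.

t7ttt7t7t7ttt7t7t7ttt7t7t7ttt7tt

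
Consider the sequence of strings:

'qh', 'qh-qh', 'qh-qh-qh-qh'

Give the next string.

qh-qh-qh-qh-qh-qh-qh-qh

Every step duplicates the string with '-' between the halves.
So the next term is two copies of qh-qh-qh-qh with '-' between the halves.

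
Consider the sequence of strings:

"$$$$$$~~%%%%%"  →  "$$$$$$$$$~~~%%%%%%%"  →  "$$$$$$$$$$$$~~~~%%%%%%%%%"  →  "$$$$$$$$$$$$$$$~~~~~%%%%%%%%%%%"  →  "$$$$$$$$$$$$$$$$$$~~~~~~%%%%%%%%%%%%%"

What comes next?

$$$$$$$$$$$$$$$$$$$$$~~~~~~~%%%%%%%%%%%%%%%

Reading off run lengths: $ runs 6, 9, 12, 15, 18; ~ runs 2, 3, 4, 5, 6; % runs 5, 7, 9, 11, 13 — each is linear in n, where the shown terms are n = 2, 3, 4, 5, 6.
For the next term, n = 7, so the run lengths are 21, 7, 15.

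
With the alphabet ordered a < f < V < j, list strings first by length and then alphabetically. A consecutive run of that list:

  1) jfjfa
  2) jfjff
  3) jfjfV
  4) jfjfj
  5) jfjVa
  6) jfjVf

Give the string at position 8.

jfjVj

Continuing the enumeration 2 steps past jfjVf: jfjVf → jfjVV → (answer).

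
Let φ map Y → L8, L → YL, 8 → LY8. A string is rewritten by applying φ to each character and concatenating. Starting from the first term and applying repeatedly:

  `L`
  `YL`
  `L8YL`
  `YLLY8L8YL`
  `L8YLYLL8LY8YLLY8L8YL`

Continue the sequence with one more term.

Rewriting the 20 symbols of L8YLYLL8LY8YLLY8L8YL one by one yields YL LY8 L8 YL L8 YL YL LY8 YL L8 LY8 L8 YL YL L8 LY8 YL LY8 L8 YL; concatenated:

YLLY8L8YLL8YLYLLY8YLL8LY8L8YLYLL8LY8YLLY8L8YL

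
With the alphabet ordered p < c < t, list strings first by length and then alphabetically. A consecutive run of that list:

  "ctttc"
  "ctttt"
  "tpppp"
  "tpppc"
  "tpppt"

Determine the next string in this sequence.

Find the rightmost character of tpppt below t, bump it to the next letter, and reset everything to its right to p.

tppcp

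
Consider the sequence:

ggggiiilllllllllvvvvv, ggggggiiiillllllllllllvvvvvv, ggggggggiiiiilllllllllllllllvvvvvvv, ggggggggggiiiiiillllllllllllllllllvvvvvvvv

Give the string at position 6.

The n-th term is 2n g's then n+1 i's then 3n+3 l's then n+3 v's, where the shown terms are n = 2, 3, 4, 5.
For term 6, n = 7, so the run lengths are 14, 8, 24, 10.

ggggggggggggggiiiiiiiillllllllllllllllllllllllvvvvvvvvvv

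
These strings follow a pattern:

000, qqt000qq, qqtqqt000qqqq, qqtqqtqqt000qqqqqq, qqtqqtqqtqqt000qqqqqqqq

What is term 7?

qqtqqtqqtqqtqqtqqt000qqqqqqqqqqqq

Each term wraps the previous one in qqt on the left and qq on the right.
From qqtqqtqqtqqt000qqqqqqqq, 2 further steps: qqtqqtqqtqqt000qqqqqqqq → qqtqqtqqtqqtqqt000qqqqqqqqqq → (answer).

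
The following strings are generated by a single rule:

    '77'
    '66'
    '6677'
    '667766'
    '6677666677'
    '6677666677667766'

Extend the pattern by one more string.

66776666776677666677666677

Each term (from the third on) is the previous term followed by the one before it: term 3 = 66·77 = 6677.
The next term joins 6677666677667766 and 6677666677.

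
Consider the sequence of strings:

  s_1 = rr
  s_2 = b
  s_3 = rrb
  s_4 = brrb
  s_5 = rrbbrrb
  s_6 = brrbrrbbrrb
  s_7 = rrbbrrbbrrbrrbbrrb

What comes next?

brrbrrbbrrbrrbbrrbbrrbrrbbrrb

From term 3 onward, concatenate the second-to-last term with the last: rr·b = rrb, b·rrb = brrb, …
The next term joins brrbrrbbrrb and rrbbrrbbrrbrrbbrrb.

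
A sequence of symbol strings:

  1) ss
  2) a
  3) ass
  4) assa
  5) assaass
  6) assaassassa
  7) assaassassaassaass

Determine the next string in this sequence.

assaassassaassaassassaassassa

This is a Fibonacci-style word recurrence s(k) = s(k−1)·s(k−2): e.g. a·ss = ass.
Continuing: assaassassaassaass · assaassassa gives term 8.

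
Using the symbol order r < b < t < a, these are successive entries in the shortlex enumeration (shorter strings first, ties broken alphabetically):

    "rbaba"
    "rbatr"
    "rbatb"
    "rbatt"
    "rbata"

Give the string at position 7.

rbaab

Advancing 2 positions from rbata through rbata → rbaar reaches term 7.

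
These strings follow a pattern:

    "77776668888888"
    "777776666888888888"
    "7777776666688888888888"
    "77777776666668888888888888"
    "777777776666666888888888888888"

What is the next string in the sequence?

7777777776666666688888888888888888

The n-th term is n+1 7's then n 6's then 2n+1 8's, where the shown terms are n = 3, 4, 5, 6, 7.
For the next term, n = 8, so the run lengths are 9, 8, 17.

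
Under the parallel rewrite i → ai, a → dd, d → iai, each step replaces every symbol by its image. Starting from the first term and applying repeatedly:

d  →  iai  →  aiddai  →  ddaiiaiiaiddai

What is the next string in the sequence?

φ(ddaiiaiiaiddai) expands symbol-by-symbol to iai iai dd ai ai dd ai ai dd ai iai iai dd ai; joining the 14 pieces gives the next term.

iaiiaiddaiaiddaiaiddaiiaiiaiddai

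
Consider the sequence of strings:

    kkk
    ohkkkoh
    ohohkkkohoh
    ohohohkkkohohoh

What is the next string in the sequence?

Each term wraps the previous one in oh on the left and oh on the right.
Applying this once more to ohohohkkkohohoh:

ohohohohkkkohohohoh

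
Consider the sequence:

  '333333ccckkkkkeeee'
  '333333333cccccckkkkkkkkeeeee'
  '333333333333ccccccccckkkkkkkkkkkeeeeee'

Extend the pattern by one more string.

Reading off run lengths: 3 runs 6, 9, 12; c runs 3, 6, 9; k runs 5, 8, 11; e runs 4, 5, 6 — each is linear in n (n = 1, 2, …).
Setting n = 4 gives 15, 12, 14, 7 characters in each block.

333333333333333cccccccccccckkkkkkkkkkkkkkeeeeeee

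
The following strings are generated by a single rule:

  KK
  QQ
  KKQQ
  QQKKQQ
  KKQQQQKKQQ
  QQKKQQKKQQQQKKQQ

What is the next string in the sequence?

KKQQQQKKQQQQKKQQKKQQQQKKQQ

From term 3 onward, concatenate the second-to-last term with the last: KK·QQ = KKQQ, QQ·KKQQ = QQKKQQ, …
So term 7 is KKQQQQKKQQ·QQKKQQKKQQQQKKQQ.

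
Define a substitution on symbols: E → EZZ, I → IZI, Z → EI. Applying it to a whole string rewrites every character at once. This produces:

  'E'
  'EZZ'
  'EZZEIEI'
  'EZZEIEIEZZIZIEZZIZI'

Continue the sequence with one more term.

Rewriting the 19 symbols of EZZEIEIEZZIZIEZZIZI one by one yields EZZ EI EI EZZ IZI EZZ IZI EZZ EI EI IZI EI IZI EZZ EI EI IZI EI IZI; concatenated:

EZZEIEIEZZIZIEZZIZIEZZEIEIIZIEIIZIEZZEIEIIZIEIIZI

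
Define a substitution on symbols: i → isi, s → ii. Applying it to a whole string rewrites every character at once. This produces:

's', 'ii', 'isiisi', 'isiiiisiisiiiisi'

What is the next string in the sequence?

isiiiisiisiisiisiiiisiisiiiisiisiisiisiiiisi

Replace each of the 16 characters of isiiiisiisiiiisi in place — isi ii isi isi isi isi ii isi isi ii isi isi isi isi ii isi — and concatenate.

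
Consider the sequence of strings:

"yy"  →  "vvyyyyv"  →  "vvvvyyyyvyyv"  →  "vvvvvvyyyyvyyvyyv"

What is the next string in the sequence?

Every step adds vv to the front and yyv to the end of the previous string.
Applying this once more to vvvvvvyyyyvyyvyyv:

vvvvvvvvyyyyvyyvyyvyyv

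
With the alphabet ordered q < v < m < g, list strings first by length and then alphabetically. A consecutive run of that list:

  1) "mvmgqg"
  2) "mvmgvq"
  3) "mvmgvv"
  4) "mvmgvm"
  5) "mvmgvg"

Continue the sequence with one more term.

mvmgmq

Find the rightmost character of mvmgvg below g, bump it to the next letter, and reset everything to its right to q.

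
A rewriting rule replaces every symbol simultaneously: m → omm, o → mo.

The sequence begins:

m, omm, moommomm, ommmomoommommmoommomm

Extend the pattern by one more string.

moommommommmoommmomoommommmoommommommmomoommommmoommomm

φ(ommmomoommommmoommomm) expands symbol-by-symbol to mo omm omm omm mo omm mo mo omm omm mo omm omm omm mo mo omm omm mo omm omm; joining the 21 pieces gives the next term.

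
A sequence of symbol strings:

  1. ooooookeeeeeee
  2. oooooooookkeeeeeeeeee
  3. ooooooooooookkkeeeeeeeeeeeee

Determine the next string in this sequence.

Each string has the form o^{3n} k^{n-1} e^{3n+1}, where the shown terms are n = 2, 3, 4.
Setting n = 5 gives 15, 4, 16 characters in each block.

oooooooooooooookkkkeeeeeeeeeeeeeeee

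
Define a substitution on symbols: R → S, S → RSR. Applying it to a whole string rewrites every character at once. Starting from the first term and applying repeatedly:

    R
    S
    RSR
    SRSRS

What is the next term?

Expanding SRSRS: S→RSR, R→S, S→RSR, R→S, S→RSR. Concatenated: RSR S RSR S RSR.

RSRSRSRSRSR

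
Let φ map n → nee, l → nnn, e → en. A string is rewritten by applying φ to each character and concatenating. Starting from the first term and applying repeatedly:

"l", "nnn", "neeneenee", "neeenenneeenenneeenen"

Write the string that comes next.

neeenenenneeenneeneeenenenneeenneeneeenenenneeennee

φ(neeenenneeenenneeenen) expands symbol-by-symbol to nee en en en nee en nee nee en en en nee en nee nee en en en nee en nee; joining the 21 pieces gives the next term.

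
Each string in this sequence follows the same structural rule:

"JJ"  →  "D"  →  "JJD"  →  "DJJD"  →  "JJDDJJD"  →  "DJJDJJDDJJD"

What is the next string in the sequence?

JJDDJJDDJJDJJDDJJD

This is a Fibonacci-style word recurrence s(k) = s(k−2)·s(k−1): e.g. JJ·D = JJD.
Continuing: JJDDJJD · DJJDJJDDJJD gives term 7.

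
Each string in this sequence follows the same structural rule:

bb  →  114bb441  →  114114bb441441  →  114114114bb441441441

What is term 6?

s(k+1) = 114·s(k)·441, so each term gains 114 as a prefix and 441 as a suffix.
From 114114114bb441441441, 2 further steps: 114114114bb441441441 → 114114114114bb441441441441 → (answer).

114114114114114bb441441441441441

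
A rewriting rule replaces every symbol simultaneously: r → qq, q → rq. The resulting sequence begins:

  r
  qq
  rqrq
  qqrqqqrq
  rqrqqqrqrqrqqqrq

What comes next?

qqrqqqrqrqrqqqrqqqrqqqrqrqrqqqrq

Applying the rule to each of the 16 symbols of rqrqqqrqrqrqqqrq gives the pieces qq rq qq rq rq rq qq rq qq rq qq rq rq rq qq rq, which concatenate to the answer.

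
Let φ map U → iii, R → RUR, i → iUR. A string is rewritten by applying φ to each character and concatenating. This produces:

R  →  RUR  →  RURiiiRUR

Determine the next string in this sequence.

RURiiiRURiURiURiURRURiiiRUR

Apply φ to RURiiiRUR symbol by symbol: R→RUR, U→iii, R→RUR, i→iUR, i→iUR, i→iUR, R→RUR, U→iii, R→RUR; joined: RUR iii RUR iUR iUR iUR RUR iii RUR.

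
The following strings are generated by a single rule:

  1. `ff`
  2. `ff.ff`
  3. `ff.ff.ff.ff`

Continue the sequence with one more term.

Every step duplicates the string with '.' between the halves.
Doubling ff.ff.ff.ff with '.' between the halves:

ff.ff.ff.ff.ff.ff.ff.ff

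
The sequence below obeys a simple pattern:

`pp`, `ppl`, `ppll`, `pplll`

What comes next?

ppllll

Each term is the previous one with l appended.
So the next term is pplll·l.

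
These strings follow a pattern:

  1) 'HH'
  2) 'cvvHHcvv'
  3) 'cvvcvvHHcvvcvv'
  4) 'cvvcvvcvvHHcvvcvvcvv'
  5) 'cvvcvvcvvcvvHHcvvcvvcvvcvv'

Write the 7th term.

Every step adds cvv to the front and cvv to the end of the previous string.
From cvvcvvcvvcvvHHcvvcvvcvvcvv, 2 further steps: cvvcvvcvvcvvHHcvvcvvcvvcvv → cvvcvvcvvcvvcvvHHcvvcvvcvvcvvcvv → (answer).

cvvcvvcvvcvvcvvcvvHHcvvcvvcvvcvvcvvcvv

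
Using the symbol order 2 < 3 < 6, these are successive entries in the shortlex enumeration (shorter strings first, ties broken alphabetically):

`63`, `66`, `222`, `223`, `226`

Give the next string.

232

Find the rightmost character of 226 below 6, bump it to the next letter, and reset everything to its right to 2.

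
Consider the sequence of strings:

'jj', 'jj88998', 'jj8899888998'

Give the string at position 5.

Each term is the previous one with 88998 appended.
From jj8899888998, 2 further steps: jj8899888998 → jj889988899888998 → (answer).

jj88998889988899888998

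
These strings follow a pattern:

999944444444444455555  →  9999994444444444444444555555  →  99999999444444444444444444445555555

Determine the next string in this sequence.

The n-th term is 2n-2 9's then 4n 4's then n+2 5's, where the shown terms are n = 3, 4, 5.
At n = 6 the blocks have lengths 10, 24, 8.

999999999944444444444444444444444455555555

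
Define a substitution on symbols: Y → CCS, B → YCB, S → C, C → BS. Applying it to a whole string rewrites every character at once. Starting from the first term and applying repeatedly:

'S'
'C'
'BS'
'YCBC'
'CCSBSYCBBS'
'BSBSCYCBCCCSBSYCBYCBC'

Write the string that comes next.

φ(BSBSCYCBCCCSBSYCBYCBC) expands symbol-by-symbol to YCB C YCB C BS CCS BS YCB BS BS BS C YCB C CCS BS YCB CCS BS YCB BS; joining the 21 pieces gives the next term.

YCBCYCBCBSCCSBSYCBBSBSBSCYCBCCCSBSYCBCCSBSYCBBS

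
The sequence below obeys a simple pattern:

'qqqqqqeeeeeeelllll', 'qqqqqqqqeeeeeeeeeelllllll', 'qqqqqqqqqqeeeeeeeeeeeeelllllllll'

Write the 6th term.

Each string has the form q^{2n+2} e^{3n+1} l^{2n+1}, where the shown terms are n = 2, 3, 4.
At n = 7 the blocks have lengths 16, 22, 15.

qqqqqqqqqqqqqqqqeeeeeeeeeeeeeeeeeeeeeelllllllllllllll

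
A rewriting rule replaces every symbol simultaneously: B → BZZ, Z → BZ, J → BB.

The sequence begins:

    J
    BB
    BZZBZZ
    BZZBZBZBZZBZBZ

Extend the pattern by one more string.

BZZBZBZBZZBZBZZBZBZZBZBZBZZBZBZZBZ

φ(BZZBZBZBZZBZBZ) expands symbol-by-symbol to BZZ BZ BZ BZZ BZ BZZ BZ BZZ BZ BZ BZZ BZ BZZ BZ; joining the 14 pieces gives the next term.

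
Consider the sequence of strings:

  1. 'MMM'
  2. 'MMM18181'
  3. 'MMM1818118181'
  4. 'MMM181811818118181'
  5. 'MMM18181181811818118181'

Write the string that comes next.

Every step adds 18181 to the end: s(k+1) = s(k)·18181.
So the next term is MMM18181181811818118181·18181.

MMM1818118181181811818118181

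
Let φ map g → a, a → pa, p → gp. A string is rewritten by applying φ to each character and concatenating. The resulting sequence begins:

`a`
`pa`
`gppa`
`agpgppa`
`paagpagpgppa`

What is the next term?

Expanding paagpagpgppa: p→gp, a→pa, a→pa, g→a, p→gp, a→pa, g→a, p→gp, g→a, p→gp, p→gp, a→pa. Concatenated: gp pa pa a gp pa a gp a gp gp pa.

gppapaagppaagpagpgppa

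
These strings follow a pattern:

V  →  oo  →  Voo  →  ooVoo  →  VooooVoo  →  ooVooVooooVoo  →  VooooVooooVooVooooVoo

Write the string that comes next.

From term 3 onward, concatenate the second-to-last term with the last: V·oo = Voo, oo·Voo = ooVoo, …
So term 8 is ooVooVooooVoo·VooooVooooVooVooooVoo.

ooVooVooooVooVooooVooooVooVooooVoo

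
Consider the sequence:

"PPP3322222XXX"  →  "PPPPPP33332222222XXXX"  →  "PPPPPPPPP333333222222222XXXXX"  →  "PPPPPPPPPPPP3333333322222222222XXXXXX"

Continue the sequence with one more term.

PPPPPPPPPPPPPPP33333333332222222222222XXXXXXX

The n-th term is 3n P's then 2n 3's then 2n+3 2's then n+2 X's (n = 1, 2, …).
For the next term, n = 5, so the run lengths are 15, 10, 13, 7.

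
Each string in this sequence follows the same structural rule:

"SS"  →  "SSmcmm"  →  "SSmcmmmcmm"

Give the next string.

Every step adds mcmm to the end: s(k+1) = s(k)·mcmm.
So the next term is SSmcmmmcmm·mcmm.

SSmcmmmcmmmcmm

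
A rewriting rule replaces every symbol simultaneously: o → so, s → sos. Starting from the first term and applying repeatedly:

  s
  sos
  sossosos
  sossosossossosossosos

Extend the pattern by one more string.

Replace each of the 21 characters of sossosossossosossosos in place — sos so sos sos so sos so sos sos so sos sos so sos so sos sos so sos so sos — and concatenate.

sossosossossosossosossossosossossosossosossossosossosos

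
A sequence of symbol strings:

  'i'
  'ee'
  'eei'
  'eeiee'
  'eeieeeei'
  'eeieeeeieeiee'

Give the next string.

Each term (from the third on) is the previous term followed by the one before it: term 3 = ee·i = eei.
So term 7 is eeieeeeieeiee·eeieeeei.

eeieeeeieeieeeeieeeei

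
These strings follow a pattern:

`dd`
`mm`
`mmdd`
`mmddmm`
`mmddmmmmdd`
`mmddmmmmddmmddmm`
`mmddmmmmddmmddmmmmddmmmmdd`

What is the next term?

From term 3 onward, concatenate the last term with the second-to-last: mm·dd = mmdd, mmdd·mm = mmddmm, …
The next term joins mmddmmmmddmmddmmmmddmmmmdd and mmddmmmmddmmddmm.

mmddmmmmddmmddmmmmddmmmmddmmddmmmmddmmddmm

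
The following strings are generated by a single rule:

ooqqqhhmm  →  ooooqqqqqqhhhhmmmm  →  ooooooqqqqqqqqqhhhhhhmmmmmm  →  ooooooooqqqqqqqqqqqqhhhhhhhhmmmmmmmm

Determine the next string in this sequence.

ooooooooooqqqqqqqqqqqqqqqhhhhhhhhhhmmmmmmmmmm

Term n consists of 2n o's, followed by 3n q's, followed by 2n h's, followed by 2n m's (n = 1, 2, …).
At n = 5 the blocks have lengths 10, 15, 10, 10.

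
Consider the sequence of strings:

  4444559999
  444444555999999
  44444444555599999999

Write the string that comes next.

Each string has the form 4^{2n} 5^{n} 9^{2n}, where the shown terms are n = 2, 3, 4.
Setting n = 5 gives 10, 5, 10 characters in each block.

4444444444555559999999999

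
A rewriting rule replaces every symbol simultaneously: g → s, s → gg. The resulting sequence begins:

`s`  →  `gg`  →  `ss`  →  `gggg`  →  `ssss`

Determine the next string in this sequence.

Apply φ to ssss symbol by symbol: s→gg, s→gg, s→gg, s→gg; joined: gg gg gg gg.

gggggggg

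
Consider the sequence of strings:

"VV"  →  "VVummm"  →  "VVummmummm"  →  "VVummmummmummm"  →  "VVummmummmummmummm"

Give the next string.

VVummmummmummmummmummm

The strings grow by a fixed suffix ummm each time.
One more step from VVummmummmummmummm gives the answer.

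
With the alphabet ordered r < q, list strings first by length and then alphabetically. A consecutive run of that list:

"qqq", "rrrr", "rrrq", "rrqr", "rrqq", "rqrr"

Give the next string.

The successor of rqrr increments the rightmost position that isn't already q and resets every position after it to r.

rqrq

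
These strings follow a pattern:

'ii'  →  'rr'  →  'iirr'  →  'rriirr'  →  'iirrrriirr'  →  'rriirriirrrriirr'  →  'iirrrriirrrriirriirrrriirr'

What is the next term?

rriirriirrrriirriirrrriirrrriirriirrrriirr

This is a Fibonacci-style word recurrence s(k) = s(k−2)·s(k−1): e.g. ii·rr = iirr.
Continuing: rriirriirrrriirr · iirrrriirrrriirriirrrriirr gives term 8.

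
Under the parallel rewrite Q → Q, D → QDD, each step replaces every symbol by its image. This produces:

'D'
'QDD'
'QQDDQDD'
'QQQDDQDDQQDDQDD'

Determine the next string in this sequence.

Applying the rule to each of the 15 symbols of QQQDDQDDQQDDQDD gives the pieces Q Q Q QDD QDD Q QDD QDD Q Q QDD QDD Q QDD QDD, which concatenate to the answer.

QQQQDDQDDQQDDQDDQQQDDQDDQQDDQDD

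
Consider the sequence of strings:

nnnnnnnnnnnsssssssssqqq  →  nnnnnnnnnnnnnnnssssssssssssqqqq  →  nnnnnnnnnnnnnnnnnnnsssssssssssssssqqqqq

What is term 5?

nnnnnnnnnnnnnnnnnnnnnnnnnnnsssssssssssssssssssssqqqqqqq

Reading off run lengths: n runs 11, 15, 19; s runs 9, 12, 15; q runs 3, 4, 5 — each is linear in n, where the shown terms are n = 3, 4, 5.
At n = 7 the blocks have lengths 27, 21, 7.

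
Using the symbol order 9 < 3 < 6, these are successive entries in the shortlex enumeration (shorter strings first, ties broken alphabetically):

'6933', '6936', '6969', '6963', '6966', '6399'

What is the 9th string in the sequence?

Stepping forward 3 times from 6399: 6399 → 6393 → 6396, then the target.

6339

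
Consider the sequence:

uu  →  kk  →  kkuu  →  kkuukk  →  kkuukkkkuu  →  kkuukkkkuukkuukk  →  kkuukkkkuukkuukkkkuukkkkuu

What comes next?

kkuukkkkuukkuukkkkuukkkkuukkuukkkkuukkuukk

This is a Fibonacci-style word recurrence s(k) = s(k−1)·s(k−2): e.g. kk·uu = kkuu.
So term 8 is kkuukkkkuukkuukkkkuukkkkuu·kkuukkkkuukkuukk.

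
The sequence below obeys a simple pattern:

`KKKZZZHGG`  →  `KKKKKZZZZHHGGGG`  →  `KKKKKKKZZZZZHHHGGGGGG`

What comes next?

The n-th term is 2n+1 K's then n+2 Z's then n H's then 2n G's (n = 1, 2, …).
For the next term, n = 4, so the run lengths are 9, 6, 4, 8.

KKKKKKKKKZZZZZZHHHHGGGGGGGG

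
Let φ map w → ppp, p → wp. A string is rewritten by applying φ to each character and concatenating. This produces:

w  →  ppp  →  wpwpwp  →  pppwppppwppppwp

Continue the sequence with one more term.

φ(pppwppppwppppwp) expands symbol-by-symbol to wp wp wp ppp wp wp wp wp ppp wp wp wp wp ppp wp; joining the 15 pieces gives the next term.

wpwpwppppwpwpwpwppppwpwpwpwppppwp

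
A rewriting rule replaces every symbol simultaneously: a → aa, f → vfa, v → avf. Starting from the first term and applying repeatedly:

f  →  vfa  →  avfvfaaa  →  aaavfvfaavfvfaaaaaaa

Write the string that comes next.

Applying the rule to each of the 20 symbols of aaavfvfaavfvfaaaaaaa gives the pieces aa aa aa avf vfa avf vfa aa aa avf vfa avf vfa aa aa aa aa aa aa aa, which concatenate to the answer.

aaaaaaavfvfaavfvfaaaaaavfvfaavfvfaaaaaaaaaaaaaaa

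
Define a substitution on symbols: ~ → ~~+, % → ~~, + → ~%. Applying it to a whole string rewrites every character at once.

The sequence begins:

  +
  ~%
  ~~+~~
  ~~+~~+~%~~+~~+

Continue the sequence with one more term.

~~+~~+~%~~+~~+~%~~+~~~~+~~+~%~~+~~+~%

φ(~~+~~+~%~~+~~+) expands symbol-by-symbol to ~~+ ~~+ ~% ~~+ ~~+ ~% ~~+ ~~ ~~+ ~~+ ~% ~~+ ~~+ ~%; joining the 14 pieces gives the next term.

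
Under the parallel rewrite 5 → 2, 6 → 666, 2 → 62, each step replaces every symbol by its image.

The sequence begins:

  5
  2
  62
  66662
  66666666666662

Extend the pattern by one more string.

Replace each of the 14 characters of 66666666666662 in place — 666 666 666 666 666 666 666 666 666 666 666 666 666 62 — and concatenate.

66666666666666666666666666666666666666662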